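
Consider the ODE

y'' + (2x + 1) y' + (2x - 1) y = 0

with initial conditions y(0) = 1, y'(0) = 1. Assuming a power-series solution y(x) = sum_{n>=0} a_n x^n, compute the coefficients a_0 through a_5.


Ansatz: y(x) = sum_{n>=0} a_n x^n, so y'(x) = sum_{n>=1} n a_n x^(n-1) and y''(x) = sum_{n>=2} n(n-1) a_n x^(n-2).
Substitute into P(x) y'' + Q(x) y' + R(x) y = 0 with P(x) = 1, Q(x) = 2x + 1, R(x) = 2x - 1, and match powers of x.
Initial conditions: a_0 = 1, a_1 = 1.
Setting the coefficient of each power of x to zero and solving order by order (substituting the coefficients already found):
  x^0: 2 a_2 + a_1 - a_0 = 0  ->  2 a_2 = -a_1 + a_0 = 0  ->  a_2 = 0
  x^1: 6 a_3 + 2 a_2 + a_1 + 2 a_0 = 0  ->  6 a_3 = -2 a_2 - a_1 - 2 a_0 = -3  ->  a_3 = -1/2
  x^2: 12 a_4 + 3 a_3 + 3 a_2 + 2 a_1 = 0  ->  12 a_4 = -3 a_3 - 3 a_2 - 2 a_1 = -1/2  ->  a_4 = -1/24
  x^3: 20 a_5 + 4 a_4 + 5 a_3 + 2 a_2 = 0  ->  20 a_5 = -4 a_4 - 5 a_3 - 2 a_2 = 8/3  ->  a_5 = 2/15
Truncated series: y(x) = 1 + x - (1/2) x^3 - (1/24) x^4 + (2/15) x^5 + O(x^6).

a_0 = 1; a_1 = 1; a_2 = 0; a_3 = -1/2; a_4 = -1/24; a_5 = 2/15


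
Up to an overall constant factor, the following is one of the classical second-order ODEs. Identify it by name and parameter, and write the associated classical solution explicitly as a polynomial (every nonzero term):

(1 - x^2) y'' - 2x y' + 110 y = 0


The equation is already in a standard form:  (1 - x^2) y'' - 2x y' + 110 y = 0.
This matches the Legendre equation (1 - x^2) y'' - 2x y' + n(n+1) y = 0 (note the -2x y' term) with n(n+1) = 110, so n = 10; the polynomial solution is P_10(x).
With y = sum_k a_k x^k, matching x^k gives (k+2)(k+1) a_{k+2} = [k(k+1) - n(n+1)] a_k = (k - 10)(k + 11) a_k. The right side vanishes at k = 10, so the series with the parity of 10 terminates at degree 10.
Standard normalization (P_n(1) = 1): leading coefficient (2n)!/(2^n (n!)^2) = 2432902008176640000/(1024*13168189440000) = 46189/256, so a_10 = 46189/256. Work downward with a_k = (k+1)(k+2) a_{k+2} / ((k - 10)(k + 11)):
  a_8 = (9)(10)(46189/256) / ((8 - 10)(8 + 11)) = (2078505/128)/(-38) = -109395/256
  a_6 = (7)(8)(-109395/256) / ((6 - 10)(6 + 11)) = (-765765/32)/(-68) = 45045/128
  a_4 = (5)(6)(45045/128) / ((4 - 10)(4 + 11)) = (675675/64)/(-90) = -15015/128
  a_2 = (3)(4)(-15015/128) / ((2 - 10)(2 + 11)) = (-45045/32)/(-104) = 3465/256
  a_0 = (1)(2)(3465/256) / ((0 - 10)(0 + 11)) = (3465/128)/(-110) = -63/256
Hence P_10(x) = 46189 x^10/256 - 109395 x^8/256 + 45045 x^6/128 - 15015 x^4/128 + 3465 x^2/256 - 63/256.

P_10(x); series = 46189 x^10/256 - 109395 x^8/256 + 45045 x^6/128 - 15015 x^4/128 + 3465 x^2/256 - 63/256


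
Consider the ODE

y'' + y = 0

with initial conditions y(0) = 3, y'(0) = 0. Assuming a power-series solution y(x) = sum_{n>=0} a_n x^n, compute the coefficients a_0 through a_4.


Ansatz: y(x) = sum_{n>=0} a_n x^n, so y'(x) = sum_{n>=1} n a_n x^(n-1) and y''(x) = sum_{n>=2} n(n-1) a_n x^(n-2).
Substitute into P(x) y'' + Q(x) y' + R(x) y = 0 with P(x) = 1, Q(x) = 0, R(x) = 1, and match powers of x.
Initial conditions: a_0 = 3, a_1 = 0.
Setting the coefficient of each power of x to zero and solving order by order (substituting the coefficients already found):
  x^0: 2 a_2 + a_0 = 0  ->  2 a_2 = -a_0 = -3  ->  a_2 = -3/2
  x^1: 6 a_3 + a_1 = 0  ->  6 a_3 = -a_1 = 0  ->  a_3 = 0
  x^2: 12 a_4 + a_2 = 0  ->  12 a_4 = -a_2 = 3/2  ->  a_4 = 1/8
Truncated series: y(x) = 3 - (3/2) x^2 + (1/8) x^4 + O(x^5).

a_0 = 3; a_1 = 0; a_2 = -3/2; a_3 = 0; a_4 = 1/8


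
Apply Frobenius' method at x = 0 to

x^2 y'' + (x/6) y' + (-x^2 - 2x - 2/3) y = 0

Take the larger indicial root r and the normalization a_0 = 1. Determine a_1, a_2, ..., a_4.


Write in Frobenius form y'' + (p(x)/x) y' + (q(x)/x^2) y = 0:
  p(x) = 1/6,  q(x) = -x^2 - 2x - 2/3.
Indicial equation: r(r-1) + (1/6) r + (-2/3) = 0 -> roots r_1 = 4/3, r_2 = -1/2.
Take r = r_1 = 4/3. Let y(x) = x^r sum_{n>=0} a_n x^n with a_0 = 1.
Substitute y = x^r sum a_n x^n and match x^{r+n}. The recurrence is
  D(n) a_n - 2 a_{n-1} - 1 a_{n-2} = 0,  where D(n) = (r+n)(r+n-1) + (1/6)(r+n) + (-2/3).
  a_n = [2 a_{n-1} + 1 a_{n-2}] / D(n).
Since the indicial polynomial factors as (r - r_1)(r - r_2), D(n) = (r_1 + n - r_1)(r_1 + n - r_2) = n(n + 11/6).
Evaluating step by step (a_0 = 1):
  n = 1: D(1) = 1(1 + 11/6) = 17/6; numerator = 2(1) = 2; a_1 = (2)/(17/6) = 12/17
  n = 2: D(2) = 2(2 + 11/6) = 23/3; numerator = 2(12/17) + 1(1) = 41/17; a_2 = (41/17)/(23/3) = 123/391
  n = 3: D(3) = 3(3 + 11/6) = 29/2; numerator = 2(123/391) + 1(12/17) = 522/391; a_3 = (522/391)/(29/2) = 36/391
  n = 4: D(4) = 4(4 + 11/6) = 70/3; numerator = 2(36/391) + 1(123/391) = 195/391; a_4 = (195/391)/(70/3) = 117/5474

r = 4/3; a_0 = 1; a_1 = 12/17; a_2 = 123/391; a_3 = 36/391; a_4 = 117/5474


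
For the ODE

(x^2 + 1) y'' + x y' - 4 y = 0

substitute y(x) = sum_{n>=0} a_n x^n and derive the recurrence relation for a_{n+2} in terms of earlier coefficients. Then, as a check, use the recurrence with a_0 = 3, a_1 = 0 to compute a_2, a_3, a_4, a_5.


Substitute y = sum_n a_n x^n.
(1 + 1 x^2) y'' contributes (n+2)(n+1) a_{n+2} + n(n-1) a_n at x^n.
x y'(x) contributes n a_n at x^n.
-4 y(x) contributes -4 a_n at x^n.
Matching x^n: (n+2)(n+1) a_{n+2} + (n(n-1) + n - 4) a_n = 0.
Thus a_{n+2} = (-n(n-1) - n + 4) / ((n+1)(n+2)) * a_n.

Check with a_0 = 3, a_1 = 0 (apply the recurrence for n = 0, 1, 2, 3): a_0 = 3, a_1 = 0, a_2 = 6, a_3 = 0, a_4 = 0, a_5 = 0.

a_(n+2) = (-n(n-1) - n + 4) / ((n+1)(n+2)) * a_n; check: a_0 = 3, a_1 = 0, a_2 = 6, a_3 = 0, a_4 = 0, a_5 = 0


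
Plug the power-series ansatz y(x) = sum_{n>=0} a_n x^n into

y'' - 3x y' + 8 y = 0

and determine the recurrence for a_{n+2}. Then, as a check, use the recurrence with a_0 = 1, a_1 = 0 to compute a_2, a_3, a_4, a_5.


Substitute y = sum_n a_n x^n.
y''(x) has coefficient (n+2)(n+1) a_{n+2} at x^n;
-3 x y'(x) has coefficient -3 n a_n at x^n (shift);
8 y(x) has coefficient 8 a_n at x^n.
Matching x^n: (n+2)(n+1) a_{n+2} + (-3n + 8) a_n = 0.
Thus a_{n+2} = (3n - 8) / ((n+1)(n+2)) * a_n.

Check with a_0 = 1, a_1 = 0 (apply the recurrence for n = 0, 1, 2, 3): a_0 = 1, a_1 = 0, a_2 = -4, a_3 = 0, a_4 = 2/3, a_5 = 0.

a_(n+2) = (3n - 8) / ((n+1)(n+2)) * a_n; check: a_0 = 1, a_1 = 0, a_2 = -4, a_3 = 0, a_4 = 2/3, a_5 = 0


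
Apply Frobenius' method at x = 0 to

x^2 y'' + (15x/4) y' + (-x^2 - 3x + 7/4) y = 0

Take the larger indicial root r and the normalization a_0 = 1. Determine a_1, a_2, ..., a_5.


Write in Frobenius form y'' + (p(x)/x) y' + (q(x)/x^2) y = 0:
  p(x) = 15/4,  q(x) = -x^2 - 3x + 7/4.
Indicial equation: r(r-1) + (15/4) r + (7/4) = 0 -> roots r_1 = -1, r_2 = -7/4.
Take r = r_1 = -1. Let y(x) = x^r sum_{n>=0} a_n x^n with a_0 = 1.
Substitute y = x^r sum a_n x^n and match x^{r+n}. The recurrence is
  D(n) a_n - 3 a_{n-1} - 1 a_{n-2} = 0,  where D(n) = (r+n)(r+n-1) + (15/4)(r+n) + (7/4).
  a_n = [3 a_{n-1} + 1 a_{n-2}] / D(n).
Since the indicial polynomial factors as (r - r_1)(r - r_2), D(n) = (r_1 + n - r_1)(r_1 + n - r_2) = n(n + 3/4).
Evaluating step by step (a_0 = 1):
  n = 1: D(1) = 1(1 + 3/4) = 7/4; numerator = 3(1) = 3; a_1 = (3)/(7/4) = 12/7
  n = 2: D(2) = 2(2 + 3/4) = 11/2; numerator = 3(12/7) + 1(1) = 43/7; a_2 = (43/7)/(11/2) = 86/77
  n = 3: D(3) = 3(3 + 3/4) = 45/4; numerator = 3(86/77) + 1(12/7) = 390/77; a_3 = (390/77)/(45/4) = 104/231
  n = 4: D(4) = 4(4 + 3/4) = 19; numerator = 3(104/231) + 1(86/77) = 190/77; a_4 = (190/77)/(19) = 10/77
  n = 5: D(5) = 5(5 + 3/4) = 115/4; numerator = 3(10/77) + 1(104/231) = 194/231; a_5 = (194/231)/(115/4) = 776/26565

r = -1; a_0 = 1; a_1 = 12/7; a_2 = 86/77; a_3 = 104/231; a_4 = 10/77; a_5 = 776/26565


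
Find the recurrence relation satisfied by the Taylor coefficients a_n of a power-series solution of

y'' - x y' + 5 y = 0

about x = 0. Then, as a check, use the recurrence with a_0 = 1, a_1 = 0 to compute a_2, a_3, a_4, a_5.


Substitute y = sum_n a_n x^n.
y''(x) has coefficient (n+2)(n+1) a_{n+2} at x^n;
-x y'(x) has coefficient -n a_n at x^n (shift);
5 y(x) has coefficient 5 a_n at x^n.
Matching x^n: (n+2)(n+1) a_{n+2} + (-n + 5) a_n = 0.
Thus a_{n+2} = (n - 5) / ((n+1)(n+2)) * a_n.

Check with a_0 = 1, a_1 = 0 (apply the recurrence for n = 0, 1, 2, 3): a_0 = 1, a_1 = 0, a_2 = -5/2, a_3 = 0, a_4 = 5/8, a_5 = 0.

a_(n+2) = (n - 5) / ((n+1)(n+2)) * a_n; check: a_0 = 1, a_1 = 0, a_2 = -5/2, a_3 = 0, a_4 = 5/8, a_5 = 0


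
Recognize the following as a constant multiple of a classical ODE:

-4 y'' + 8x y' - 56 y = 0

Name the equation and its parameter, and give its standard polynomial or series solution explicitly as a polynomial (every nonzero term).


All three coefficients share the factor -4; dividing through by -4 gives  y'' - 2x y' + 14 y = 0.
This matches the Hermite equation y'' - 2x y' + 2n y = 0 with 2n = 14, so n = 7; the polynomial solution is H_7(x).
With y = sum_k a_k x^k, matching x^k gives (k+2)(k+1) a_{k+2} = 2(k - n) a_k = 2(k - 7) a_k. The right side vanishes at k = 7, so the series with the parity of 7 terminates at degree 7.
Standard normalization: leading coefficient of H_n is 2^n, so a_7 = 2^7 = 128. Work downward with a_k = (k+1)(k+2) a_{k+2} / (2(k - n)):
  a_5 = (6)(7)(128) / (2(5 - 7)) = 5376/(-4) = -1344
  a_3 = (4)(5)(-1344) / (2(3 - 7)) = -26880/(-8) = 3360
  a_1 = (2)(3)(3360) / (2(1 - 7)) = 20160/(-12) = -1680
Hence H_7(x) = 128 x^7 - 1344 x^5 + 3360 x^3 - 1680 x.

H_7(x); series = 128 x^7 - 1344 x^5 + 3360 x^3 - 1680 x


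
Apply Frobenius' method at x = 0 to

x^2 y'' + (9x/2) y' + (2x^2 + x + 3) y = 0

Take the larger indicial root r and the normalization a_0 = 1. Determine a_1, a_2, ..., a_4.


Write in Frobenius form y'' + (p(x)/x) y' + (q(x)/x^2) y = 0:
  p(x) = 9/2,  q(x) = 2x^2 + x + 3.
Indicial equation: r(r-1) + (9/2) r + (3) = 0 -> roots r_1 = -3/2, r_2 = -2.
Take r = r_1 = -3/2. Let y(x) = x^r sum_{n>=0} a_n x^n with a_0 = 1.
Substitute y = x^r sum a_n x^n and match x^{r+n}. The recurrence is
  D(n) a_n + 1 a_{n-1} + 2 a_{n-2} = 0,  where D(n) = (r+n)(r+n-1) + (9/2)(r+n) + (3).
  a_n = [-1 a_{n-1} - 2 a_{n-2}] / D(n).
Since the indicial polynomial factors as (r - r_1)(r - r_2), D(n) = (r_1 + n - r_1)(r_1 + n - r_2) = n(n + 1/2).
Evaluating step by step (a_0 = 1):
  n = 1: D(1) = 1(1 + 1/2) = 3/2; numerator = -1(1) = -1; a_1 = (-1)/(3/2) = -2/3
  n = 2: D(2) = 2(2 + 1/2) = 5; numerator = -1(-2/3) - 2(1) = -4/3; a_2 = (-4/3)/(5) = -4/15
  n = 3: D(3) = 3(3 + 1/2) = 21/2; numerator = -1(-4/15) - 2(-2/3) = 8/5; a_3 = (8/5)/(21/2) = 16/105
  n = 4: D(4) = 4(4 + 1/2) = 18; numerator = -1(16/105) - 2(-4/15) = 8/21; a_4 = (8/21)/(18) = 4/189

r = -3/2; a_0 = 1; a_1 = -2/3; a_2 = -4/15; a_3 = 16/105; a_4 = 4/189


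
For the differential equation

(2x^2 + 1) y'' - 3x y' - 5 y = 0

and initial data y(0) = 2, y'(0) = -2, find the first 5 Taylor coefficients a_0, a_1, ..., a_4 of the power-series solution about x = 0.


Ansatz: y(x) = sum_{n>=0} a_n x^n, so y'(x) = sum_{n>=1} n a_n x^(n-1) and y''(x) = sum_{n>=2} n(n-1) a_n x^(n-2).
Substitute into P(x) y'' + Q(x) y' + R(x) y = 0 with P(x) = 2x^2 + 1, Q(x) = -3x, R(x) = -5, and match powers of x.
Initial conditions: a_0 = 2, a_1 = -2.
Setting the coefficient of each power of x to zero and solving order by order (substituting the coefficients already found):
  x^0: 2 a_2 - 5 a_0 = 0  ->  2 a_2 = 5 a_0 = 10  ->  a_2 = 5
  x^1: 6 a_3 - 8 a_1 = 0  ->  6 a_3 = 8 a_1 = -16  ->  a_3 = -8/3
  x^2: 12 a_4 - 7 a_2 = 0  ->  12 a_4 = 7 a_2 = 35  ->  a_4 = 35/12
Truncated series: y(x) = 2 - 2 x + 5 x^2 - (8/3) x^3 + (35/12) x^4 + O(x^5).

a_0 = 2; a_1 = -2; a_2 = 5; a_3 = -8/3; a_4 = 35/12


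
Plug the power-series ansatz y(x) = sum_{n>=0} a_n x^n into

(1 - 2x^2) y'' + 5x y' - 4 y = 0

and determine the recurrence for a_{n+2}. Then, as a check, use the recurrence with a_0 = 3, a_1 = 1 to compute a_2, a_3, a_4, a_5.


Substitute y = sum_n a_n x^n.
(1 - 2 x^2) y'' contributes (n+2)(n+1) a_{n+2} - 2 n(n-1) a_n at x^n.
5 x y'(x) contributes 5 n a_n at x^n.
-4 y(x) contributes -4 a_n at x^n.
Matching x^n: (n+2)(n+1) a_{n+2} + (-2 n(n-1) + 5 n - 4) a_n = 0.
Thus a_{n+2} = (2 n(n-1) - 5 n + 4) / ((n+1)(n+2)) * a_n.

Check with a_0 = 3, a_1 = 1 (apply the recurrence for n = 0, 1, 2, 3): a_0 = 3, a_1 = 1, a_2 = 6, a_3 = -1/6, a_4 = -1, a_5 = -1/120.

a_(n+2) = (2 n(n-1) - 5 n + 4) / ((n+1)(n+2)) * a_n; check: a_0 = 3, a_1 = 1, a_2 = 6, a_3 = -1/6, a_4 = -1, a_5 = -1/120


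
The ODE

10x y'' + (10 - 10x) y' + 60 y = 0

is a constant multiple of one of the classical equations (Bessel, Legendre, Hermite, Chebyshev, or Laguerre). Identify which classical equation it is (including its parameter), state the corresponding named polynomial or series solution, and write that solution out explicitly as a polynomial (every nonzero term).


All three coefficients share the factor 10; dividing through by 10 gives  x y'' + (1 - x) y' + 6 y = 0.
This matches the Laguerre equation x y'' + (1 - x) y' + n y = 0 with n = 6; the polynomial solution is L_6(x).
With y = sum_k a_k x^k, matching x^k gives (k+1)k a_{k+1} + (k+1) a_{k+1} - k a_k + n a_k = 0, i.e. (k+1)^2 a_{k+1} = (k - n) a_k = (k - 6) a_k. The right side vanishes at k = 6, so the series terminates at degree 6.
Standard normalization L_n(0) = 1 gives a_0 = 1. Work upward with a_{k+1} = (k - 6) a_k / (k+1)^2:
  a_1 = (0 - 6)(1) / 1^2 = -6/1 = -6
  a_2 = (1 - 6)(-6) / 2^2 = 30/4 = 15/2
  a_3 = (2 - 6)(15/2) / 3^2 = -30/9 = -10/3
  a_4 = (3 - 6)(-10/3) / 4^2 = 10/16 = 5/8
  a_5 = (4 - 6)(5/8) / 5^2 = (-5/4)/25 = -1/20
  a_6 = (5 - 6)(-1/20) / 6^2 = (1/20)/36 = 1/720
Hence L_6(x) = x^6/720 - x^5/20 + 5 x^4/8 - 10 x^3/3 + 15 x^2/2 - 6 x + 1.

L_6(x); series = x^6/720 - x^5/20 + 5 x^4/8 - 10 x^3/3 + 15 x^2/2 - 6 x + 1


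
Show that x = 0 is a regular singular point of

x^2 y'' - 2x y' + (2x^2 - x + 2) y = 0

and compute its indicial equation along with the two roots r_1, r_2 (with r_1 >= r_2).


Divide by x^2 to reach normal form y'' + P_1(x) y' + P_2(x) y = 0 with P_1(x) = -2/x and P_2(x) = 2 - 1/x + 2/x^2.
x = 0 is a singular point because the y'-coefficient -2/x has a pole at x = 0 and the y-coefficient 2 - 1/x + 2/x^2 has a pole at x = 0.
It is a regular singular point because x P_1(x) = p(x) = -2 and x^2 P_2(x) = q(x) = 2x^2 - x + 2 are polynomials, hence analytic at x = 0.
p(0) = -2,  q(0) = 2.
Indicial equation: r(r-1) + p(0) r + q(0) = 0, i.e. r^2 + (p(0) - 1) r + q(0) = 0, i.e. r^2 - 3 r + 2 = 0.
Discriminant: (-3)^2 - 4(2) = 1, so r = (3 ± 1)/2.
Solving: r_1 = 2, r_2 = 1.

indicial: r^2 - 3 r + 2 = 0; roots r_1 = 2, r_2 = 1


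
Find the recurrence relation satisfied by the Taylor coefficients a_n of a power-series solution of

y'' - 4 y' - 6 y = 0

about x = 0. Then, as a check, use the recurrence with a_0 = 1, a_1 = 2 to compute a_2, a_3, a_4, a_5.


Substitute y = sum_n a_n x^n.
y''(x) has coefficient (n+2)(n+1) a_{n+2} at x^n;
-4 y'(x) has coefficient -4 (n+1) a_{n+1} at x^n;
-6 y(x) has coefficient -6 a_n at x^n.
Matching x^n: (n+2)(n+1) a_{n+2} - 4 (n+1) a_{n+1} - 6 a_n = 0.
Thus a_{n+2} = [4 (n+1) a_{n+1} + 6 a_n] / ((n+1)(n+2)).

Check with a_0 = 1, a_1 = 2 (apply the recurrence for n = 0, 1, 2, 3): a_0 = 1, a_1 = 2, a_2 = 7, a_3 = 34/3, a_4 = 89/6, a_5 = 229/15.

a_(n+2) = [4 (n+1) a_(n+1) + 6 a_n] / ((n+1)(n+2)); check: a_0 = 1, a_1 = 2, a_2 = 7, a_3 = 34/3, a_4 = 89/6, a_5 = 229/15


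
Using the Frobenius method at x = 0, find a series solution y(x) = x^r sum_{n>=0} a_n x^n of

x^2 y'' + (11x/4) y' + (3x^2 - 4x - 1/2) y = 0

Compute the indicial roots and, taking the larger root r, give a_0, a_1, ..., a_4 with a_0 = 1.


Write in Frobenius form y'' + (p(x)/x) y' + (q(x)/x^2) y = 0:
  p(x) = 11/4,  q(x) = 3x^2 - 4x - 1/2.
Indicial equation: r(r-1) + (11/4) r + (-1/2) = 0 -> roots r_1 = 1/4, r_2 = -2.
Take r = r_1 = 1/4. Let y(x) = x^r sum_{n>=0} a_n x^n with a_0 = 1.
Substitute y = x^r sum a_n x^n and match x^{r+n}. The recurrence is
  D(n) a_n - 4 a_{n-1} + 3 a_{n-2} = 0,  where D(n) = (r+n)(r+n-1) + (11/4)(r+n) + (-1/2).
  a_n = [4 a_{n-1} - 3 a_{n-2}] / D(n).
Since the indicial polynomial factors as (r - r_1)(r - r_2), D(n) = (r_1 + n - r_1)(r_1 + n - r_2) = n(n + 9/4).
Evaluating step by step (a_0 = 1):
  n = 1: D(1) = 1(1 + 9/4) = 13/4; numerator = 4(1) = 4; a_1 = (4)/(13/4) = 16/13
  n = 2: D(2) = 2(2 + 9/4) = 17/2; numerator = 4(16/13) - 3(1) = 25/13; a_2 = (25/13)/(17/2) = 50/221
  n = 3: D(3) = 3(3 + 9/4) = 63/4; numerator = 4(50/221) - 3(16/13) = -616/221; a_3 = (-616/221)/(63/4) = -352/1989
  n = 4: D(4) = 4(4 + 9/4) = 25; numerator = 4(-352/1989) - 3(50/221) = -2758/1989; a_4 = (-2758/1989)/(25) = -2758/49725

r = 1/4; a_0 = 1; a_1 = 16/13; a_2 = 50/221; a_3 = -352/1989; a_4 = -2758/49725


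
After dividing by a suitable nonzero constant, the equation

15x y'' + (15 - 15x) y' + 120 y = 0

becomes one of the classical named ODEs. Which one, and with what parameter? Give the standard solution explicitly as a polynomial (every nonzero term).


All three coefficients share the factor 15; dividing through by 15 gives  x y'' + (1 - x) y' + 8 y = 0.
This matches the Laguerre equation x y'' + (1 - x) y' + n y = 0 with n = 8; the polynomial solution is L_8(x).
With y = sum_k a_k x^k, matching x^k gives (k+1)k a_{k+1} + (k+1) a_{k+1} - k a_k + n a_k = 0, i.e. (k+1)^2 a_{k+1} = (k - n) a_k = (k - 8) a_k. The right side vanishes at k = 8, so the series terminates at degree 8.
Standard normalization L_n(0) = 1 gives a_0 = 1. Work upward with a_{k+1} = (k - 8) a_k / (k+1)^2:
  a_1 = (0 - 8)(1) / 1^2 = -8/1 = -8
  a_2 = (1 - 8)(-8) / 2^2 = 56/4 = 14
  a_3 = (2 - 8)(14) / 3^2 = -84/9 = -28/3
  a_4 = (3 - 8)(-28/3) / 4^2 = (140/3)/16 = 35/12
  a_5 = (4 - 8)(35/12) / 5^2 = (-35/3)/25 = -7/15
  a_6 = (5 - 8)(-7/15) / 6^2 = (7/5)/36 = 7/180
  a_7 = (6 - 8)(7/180) / 7^2 = (-7/90)/49 = -1/630
  a_8 = (7 - 8)(-1/630) / 8^2 = (1/630)/64 = 1/40320
Hence L_8(x) = x^8/40320 - x^7/630 + 7 x^6/180 - 7 x^5/15 + 35 x^4/12 - 28 x^3/3 + 14 x^2 - 8 x + 1.

L_8(x); series = x^8/40320 - x^7/630 + 7 x^6/180 - 7 x^5/15 + 35 x^4/12 - 28 x^3/3 + 14 x^2 - 8 x + 1


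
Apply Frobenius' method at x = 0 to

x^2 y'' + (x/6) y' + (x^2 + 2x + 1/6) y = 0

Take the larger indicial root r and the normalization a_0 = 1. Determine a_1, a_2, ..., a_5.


Write in Frobenius form y'' + (p(x)/x) y' + (q(x)/x^2) y = 0:
  p(x) = 1/6,  q(x) = x^2 + 2x + 1/6.
Indicial equation: r(r-1) + (1/6) r + (1/6) = 0 -> roots r_1 = 1/2, r_2 = 1/3.
Take r = r_1 = 1/2. Let y(x) = x^r sum_{n>=0} a_n x^n with a_0 = 1.
Substitute y = x^r sum a_n x^n and match x^{r+n}. The recurrence is
  D(n) a_n + 2 a_{n-1} + 1 a_{n-2} = 0,  where D(n) = (r+n)(r+n-1) + (1/6)(r+n) + (1/6).
  a_n = [-2 a_{n-1} - 1 a_{n-2}] / D(n).
Since the indicial polynomial factors as (r - r_1)(r - r_2), D(n) = (r_1 + n - r_1)(r_1 + n - r_2) = n(n + 1/6).
Evaluating step by step (a_0 = 1):
  n = 1: D(1) = 1(1 + 1/6) = 7/6; numerator = -2(1) = -2; a_1 = (-2)/(7/6) = -12/7
  n = 2: D(2) = 2(2 + 1/6) = 13/3; numerator = -2(-12/7) - 1(1) = 17/7; a_2 = (17/7)/(13/3) = 51/91
  n = 3: D(3) = 3(3 + 1/6) = 19/2; numerator = -2(51/91) - 1(-12/7) = 54/91; a_3 = (54/91)/(19/2) = 108/1729
  n = 4: D(4) = 4(4 + 1/6) = 50/3; numerator = -2(108/1729) - 1(51/91) = -1185/1729; a_4 = (-1185/1729)/(50/3) = -711/17290
  n = 5: D(5) = 5(5 + 1/6) = 155/6; numerator = -2(-711/17290) - 1(108/1729) = 9/455; a_5 = (9/455)/(155/6) = 54/70525

r = 1/2; a_0 = 1; a_1 = -12/7; a_2 = 51/91; a_3 = 108/1729; a_4 = -711/17290; a_5 = 54/70525


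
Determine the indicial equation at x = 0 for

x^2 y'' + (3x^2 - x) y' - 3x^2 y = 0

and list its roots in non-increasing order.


Divide by x^2 to reach normal form y'' + P_1(x) y' + P_2(x) y = 0 with P_1(x) = 3 - 1/x and P_2(x) = -3.
x = 0 is a singular point because the y'-coefficient 3 - 1/x has a pole at x = 0.
It is a regular singular point because x P_1(x) = p(x) = 3x - 1 and x^2 P_2(x) = q(x) = -3x^2 are polynomials, hence analytic at x = 0.
p(0) = -1,  q(0) = 0.
Indicial equation: r(r-1) + p(0) r + q(0) = 0, i.e. r^2 + (p(0) - 1) r + q(0) = 0, i.e. r^2 - 2 r = 0.
Discriminant: (-2)^2 - 4(0) = 4, so r = (2 ± 2)/2.
Solving: r_1 = 2, r_2 = 0.

indicial: r^2 - 2 r = 0; roots r_1 = 2, r_2 = 0


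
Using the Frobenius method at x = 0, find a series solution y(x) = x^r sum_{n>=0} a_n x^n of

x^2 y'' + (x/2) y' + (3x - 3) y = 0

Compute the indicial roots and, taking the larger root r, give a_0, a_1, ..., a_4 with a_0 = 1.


Write in Frobenius form y'' + (p(x)/x) y' + (q(x)/x^2) y = 0:
  p(x) = 1/2,  q(x) = 3x - 3.
Indicial equation: r(r-1) + (1/2) r + (-3) = 0 -> roots r_1 = 2, r_2 = -3/2.
Take r = r_1 = 2. Let y(x) = x^r sum_{n>=0} a_n x^n with a_0 = 1.
Substitute y = x^r sum a_n x^n and match x^{r+n}. The recurrence is
  D(n) a_n + 3 a_{n-1} = 0,  where D(n) = (r+n)(r+n-1) + (1/2)(r+n) + (-3).
  a_n = -3 / D(n) * a_{n-1}.
Since the indicial polynomial factors as (r - r_1)(r - r_2), D(n) = (r_1 + n - r_1)(r_1 + n - r_2) = n(n + 7/2).
Evaluating step by step (a_0 = 1):
  n = 1: D(1) = 1(1 + 7/2) = 9/2; numerator = -3(1) = -3; a_1 = (-3)/(9/2) = -2/3
  n = 2: D(2) = 2(2 + 7/2) = 11; numerator = -3(-2/3) = 2; a_2 = (2)/(11) = 2/11
  n = 3: D(3) = 3(3 + 7/2) = 39/2; numerator = -3(2/11) = -6/11; a_3 = (-6/11)/(39/2) = -4/143
  n = 4: D(4) = 4(4 + 7/2) = 30; numerator = -3(-4/143) = 12/143; a_4 = (12/143)/(30) = 2/715

r = 2; a_0 = 1; a_1 = -2/3; a_2 = 2/11; a_3 = -4/143; a_4 = 2/715


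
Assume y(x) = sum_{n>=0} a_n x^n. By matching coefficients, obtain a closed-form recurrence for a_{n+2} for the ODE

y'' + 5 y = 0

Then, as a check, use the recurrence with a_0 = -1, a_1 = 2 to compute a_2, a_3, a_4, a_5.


Substitute y = sum_n a_n x^n into y'' + (const) y = 0.
y''(x) = sum_{n>=0} (n+2)(n+1) a_{n+2} x^n.
The ODE becomes sum_n [(n+2)(n+1) a_{n+2} + 5 a_n] x^n = 0.
Setting each coefficient to zero gives the recurrence:
  (n+2)(n+1) a_{n+2} + 5 a_n = 0,
  a_{n+2} = -5 / ((n+1)(n+2)) a_n.

Check with a_0 = -1, a_1 = 2 (apply the recurrence for n = 0, 1, 2, 3): a_0 = -1, a_1 = 2, a_2 = 5/2, a_3 = -5/3, a_4 = -25/24, a_5 = 5/12.

a_{n+2} = -5/((n+1)(n+2)) * a_n; check: a_0 = -1, a_1 = 2, a_2 = 5/2, a_3 = -5/3, a_4 = -25/24, a_5 = 5/12


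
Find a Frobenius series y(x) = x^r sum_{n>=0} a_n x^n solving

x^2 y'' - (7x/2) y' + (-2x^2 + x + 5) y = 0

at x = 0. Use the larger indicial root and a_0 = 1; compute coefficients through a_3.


Write in Frobenius form y'' + (p(x)/x) y' + (q(x)/x^2) y = 0:
  p(x) = -7/2,  q(x) = -2x^2 + x + 5.
Indicial equation: r(r-1) + (-7/2) r + (5) = 0 -> roots r_1 = 5/2, r_2 = 2.
Take r = r_1 = 5/2. Let y(x) = x^r sum_{n>=0} a_n x^n with a_0 = 1.
Substitute y = x^r sum a_n x^n and match x^{r+n}. The recurrence is
  D(n) a_n + 1 a_{n-1} - 2 a_{n-2} = 0,  where D(n) = (r+n)(r+n-1) + (-7/2)(r+n) + (5).
  a_n = [-1 a_{n-1} + 2 a_{n-2}] / D(n).
Since the indicial polynomial factors as (r - r_1)(r - r_2), D(n) = (r_1 + n - r_1)(r_1 + n - r_2) = n(n + 1/2).
Evaluating step by step (a_0 = 1):
  n = 1: D(1) = 1(1 + 1/2) = 3/2; numerator = -1(1) = -1; a_1 = (-1)/(3/2) = -2/3
  n = 2: D(2) = 2(2 + 1/2) = 5; numerator = -1(-2/3) + 2(1) = 8/3; a_2 = (8/3)/(5) = 8/15
  n = 3: D(3) = 3(3 + 1/2) = 21/2; numerator = -1(8/15) + 2(-2/3) = -28/15; a_3 = (-28/15)/(21/2) = -8/45

r = 5/2; a_0 = 1; a_1 = -2/3; a_2 = 8/15; a_3 = -8/45


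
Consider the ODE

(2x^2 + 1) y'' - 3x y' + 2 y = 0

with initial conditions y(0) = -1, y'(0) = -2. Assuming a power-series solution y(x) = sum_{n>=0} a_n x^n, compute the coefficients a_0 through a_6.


Ansatz: y(x) = sum_{n>=0} a_n x^n, so y'(x) = sum_{n>=1} n a_n x^(n-1) and y''(x) = sum_{n>=2} n(n-1) a_n x^(n-2).
Substitute into P(x) y'' + Q(x) y' + R(x) y = 0 with P(x) = 2x^2 + 1, Q(x) = -3x, R(x) = 2, and match powers of x.
Initial conditions: a_0 = -1, a_1 = -2.
Setting the coefficient of each power of x to zero and solving order by order (substituting the coefficients already found):
  x^0: 2 a_2 + 2 a_0 = 0  ->  2 a_2 = -2 a_0 = 2  ->  a_2 = 1
  x^1: 6 a_3 - a_1 = 0  ->  6 a_3 = a_1 = -2  ->  a_3 = -1/3
  x^2: 12 a_4 = 0  ->  a_4 = 0
  x^3: 20 a_5 + 5 a_3 = 0  ->  20 a_5 = -5 a_3 = 5/3  ->  a_5 = 1/12
  x^4: 30 a_6 + 14 a_4 = 0  ->  30 a_6 = -14 a_4 = 0  ->  a_6 = 0
Truncated series: y(x) = -1 - 2 x + x^2 - (1/3) x^3 + (1/12) x^5 + O(x^7).

a_0 = -1; a_1 = -2; a_2 = 1; a_3 = -1/3; a_4 = 0; a_5 = 1/12; a_6 = 0


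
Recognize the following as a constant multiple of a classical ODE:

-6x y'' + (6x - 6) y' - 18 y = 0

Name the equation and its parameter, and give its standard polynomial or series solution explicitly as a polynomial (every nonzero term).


All three coefficients share the factor -6; dividing through by -6 gives  x y'' + (1 - x) y' + 3 y = 0.
This matches the Laguerre equation x y'' + (1 - x) y' + n y = 0 with n = 3; the polynomial solution is L_3(x).
With y = sum_k a_k x^k, matching x^k gives (k+1)k a_{k+1} + (k+1) a_{k+1} - k a_k + n a_k = 0, i.e. (k+1)^2 a_{k+1} = (k - n) a_k = (k - 3) a_k. The right side vanishes at k = 3, so the series terminates at degree 3.
Standard normalization L_n(0) = 1 gives a_0 = 1. Work upward with a_{k+1} = (k - 3) a_k / (k+1)^2:
  a_1 = (0 - 3)(1) / 1^2 = -3/1 = -3
  a_2 = (1 - 3)(-3) / 2^2 = 6/4 = 3/2
  a_3 = (2 - 3)(3/2) / 3^2 = (-3/2)/9 = -1/6
Hence L_3(x) = -x^3/6 + 3 x^2/2 - 3 x + 1.

L_3(x); series = -x^3/6 + 3 x^2/2 - 3 x + 1


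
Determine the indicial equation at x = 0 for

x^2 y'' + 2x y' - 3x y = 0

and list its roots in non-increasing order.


Divide by x^2 to reach normal form y'' + P_1(x) y' + P_2(x) y = 0 with P_1(x) = 2/x and P_2(x) = -3/x.
x = 0 is a singular point because the y'-coefficient 2/x has a pole at x = 0 and the y-coefficient -3/x has a pole at x = 0.
It is a regular singular point because x P_1(x) = p(x) = 2 and x^2 P_2(x) = q(x) = -3x are polynomials, hence analytic at x = 0.
p(0) = 2,  q(0) = 0.
Indicial equation: r(r-1) + p(0) r + q(0) = 0, i.e. r^2 + (p(0) - 1) r + q(0) = 0, i.e. r^2 + 1 r = 0.
Discriminant: (1)^2 - 4(0) = 1, so r = (-1 ± 1)/2.
Solving: r_1 = 0, r_2 = -1.

indicial: r^2 + 1 r = 0; roots r_1 = 0, r_2 = -1


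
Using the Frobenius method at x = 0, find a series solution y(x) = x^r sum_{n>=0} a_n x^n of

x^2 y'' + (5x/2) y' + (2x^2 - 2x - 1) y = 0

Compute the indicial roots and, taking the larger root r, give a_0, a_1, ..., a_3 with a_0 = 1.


Write in Frobenius form y'' + (p(x)/x) y' + (q(x)/x^2) y = 0:
  p(x) = 5/2,  q(x) = 2x^2 - 2x - 1.
Indicial equation: r(r-1) + (5/2) r + (-1) = 0 -> roots r_1 = 1/2, r_2 = -2.
Take r = r_1 = 1/2. Let y(x) = x^r sum_{n>=0} a_n x^n with a_0 = 1.
Substitute y = x^r sum a_n x^n and match x^{r+n}. The recurrence is
  D(n) a_n - 2 a_{n-1} + 2 a_{n-2} = 0,  where D(n) = (r+n)(r+n-1) + (5/2)(r+n) + (-1).
  a_n = [2 a_{n-1} - 2 a_{n-2}] / D(n).
Since the indicial polynomial factors as (r - r_1)(r - r_2), D(n) = (r_1 + n - r_1)(r_1 + n - r_2) = n(n + 5/2).
Evaluating step by step (a_0 = 1):
  n = 1: D(1) = 1(1 + 5/2) = 7/2; numerator = 2(1) = 2; a_1 = (2)/(7/2) = 4/7
  n = 2: D(2) = 2(2 + 5/2) = 9; numerator = 2(4/7) - 2(1) = -6/7; a_2 = (-6/7)/(9) = -2/21
  n = 3: D(3) = 3(3 + 5/2) = 33/2; numerator = 2(-2/21) - 2(4/7) = -4/3; a_3 = (-4/3)/(33/2) = -8/99

r = 1/2; a_0 = 1; a_1 = 4/7; a_2 = -2/21; a_3 = -8/99


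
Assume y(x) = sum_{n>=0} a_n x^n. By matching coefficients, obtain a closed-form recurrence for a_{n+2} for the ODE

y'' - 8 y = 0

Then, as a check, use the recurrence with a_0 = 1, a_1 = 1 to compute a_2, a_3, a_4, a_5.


Substitute y = sum_n a_n x^n into y'' + (const) y = 0.
y''(x) = sum_{n>=0} (n+2)(n+1) a_{n+2} x^n.
The ODE becomes sum_n [(n+2)(n+1) a_{n+2} - 8 a_n] x^n = 0.
Setting each coefficient to zero gives the recurrence:
  (n+2)(n+1) a_{n+2} - 8 a_n = 0,
  a_{n+2} = 8 / ((n+1)(n+2)) a_n.

Check with a_0 = 1, a_1 = 1 (apply the recurrence for n = 0, 1, 2, 3): a_0 = 1, a_1 = 1, a_2 = 4, a_3 = 4/3, a_4 = 8/3, a_5 = 8/15.

a_{n+2} = 8/((n+1)(n+2)) * a_n; check: a_0 = 1, a_1 = 1, a_2 = 4, a_3 = 4/3, a_4 = 8/3, a_5 = 8/15


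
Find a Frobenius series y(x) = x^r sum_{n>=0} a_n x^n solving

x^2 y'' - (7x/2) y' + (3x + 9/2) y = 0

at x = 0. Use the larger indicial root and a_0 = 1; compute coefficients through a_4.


Write in Frobenius form y'' + (p(x)/x) y' + (q(x)/x^2) y = 0:
  p(x) = -7/2,  q(x) = 3x + 9/2.
Indicial equation: r(r-1) + (-7/2) r + (9/2) = 0 -> roots r_1 = 3, r_2 = 3/2.
Take r = r_1 = 3. Let y(x) = x^r sum_{n>=0} a_n x^n with a_0 = 1.
Substitute y = x^r sum a_n x^n and match x^{r+n}. The recurrence is
  D(n) a_n + 3 a_{n-1} = 0,  where D(n) = (r+n)(r+n-1) + (-7/2)(r+n) + (9/2).
  a_n = -3 / D(n) * a_{n-1}.
Since the indicial polynomial factors as (r - r_1)(r - r_2), D(n) = (r_1 + n - r_1)(r_1 + n - r_2) = n(n + 3/2).
Evaluating step by step (a_0 = 1):
  n = 1: D(1) = 1(1 + 3/2) = 5/2; numerator = -3(1) = -3; a_1 = (-3)/(5/2) = -6/5
  n = 2: D(2) = 2(2 + 3/2) = 7; numerator = -3(-6/5) = 18/5; a_2 = (18/5)/(7) = 18/35
  n = 3: D(3) = 3(3 + 3/2) = 27/2; numerator = -3(18/35) = -54/35; a_3 = (-54/35)/(27/2) = -4/35
  n = 4: D(4) = 4(4 + 3/2) = 22; numerator = -3(-4/35) = 12/35; a_4 = (12/35)/(22) = 6/385

r = 3; a_0 = 1; a_1 = -6/5; a_2 = 18/35; a_3 = -4/35; a_4 = 6/385


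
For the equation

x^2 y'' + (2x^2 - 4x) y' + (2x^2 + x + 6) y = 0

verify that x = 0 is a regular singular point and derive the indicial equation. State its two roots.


Divide by x^2 to reach normal form y'' + P_1(x) y' + P_2(x) y = 0 with P_1(x) = 2 - 4/x and P_2(x) = 2 + 1/x + 6/x^2.
x = 0 is a singular point because the y'-coefficient 2 - 4/x has a pole at x = 0 and the y-coefficient 2 + 1/x + 6/x^2 has a pole at x = 0.
It is a regular singular point because x P_1(x) = p(x) = 2x - 4 and x^2 P_2(x) = q(x) = 2x^2 + x + 6 are polynomials, hence analytic at x = 0.
p(0) = -4,  q(0) = 6.
Indicial equation: r(r-1) + p(0) r + q(0) = 0, i.e. r^2 + (p(0) - 1) r + q(0) = 0, i.e. r^2 - 5 r + 6 = 0.
Discriminant: (-5)^2 - 4(6) = 1, so r = (5 ± 1)/2.
Solving: r_1 = 3, r_2 = 2.

indicial: r^2 - 5 r + 6 = 0; roots r_1 = 3, r_2 = 2


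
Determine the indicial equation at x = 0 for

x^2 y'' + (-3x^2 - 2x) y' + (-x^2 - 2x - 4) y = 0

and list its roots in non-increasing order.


Divide by x^2 to reach normal form y'' + P_1(x) y' + P_2(x) y = 0 with P_1(x) = -3 - 2/x and P_2(x) = -1 - 2/x - 4/x^2.
x = 0 is a singular point because the y'-coefficient -3 - 2/x has a pole at x = 0 and the y-coefficient -1 - 2/x - 4/x^2 has a pole at x = 0.
It is a regular singular point because x P_1(x) = p(x) = -3x - 2 and x^2 P_2(x) = q(x) = -x^2 - 2x - 4 are polynomials, hence analytic at x = 0.
p(0) = -2,  q(0) = -4.
Indicial equation: r(r-1) + p(0) r + q(0) = 0, i.e. r^2 + (p(0) - 1) r + q(0) = 0, i.e. r^2 - 3 r - 4 = 0.
Discriminant: (-3)^2 - 4(-4) = 25, so r = (3 ± 5)/2.
Solving: r_1 = 4, r_2 = -1.

indicial: r^2 - 3 r - 4 = 0; roots r_1 = 4, r_2 = -1


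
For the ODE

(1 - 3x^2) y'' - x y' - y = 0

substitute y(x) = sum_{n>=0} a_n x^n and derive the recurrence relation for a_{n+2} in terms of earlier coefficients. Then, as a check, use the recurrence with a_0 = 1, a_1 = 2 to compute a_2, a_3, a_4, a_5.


Substitute y = sum_n a_n x^n.
(1 - 3 x^2) y'' contributes (n+2)(n+1) a_{n+2} - 3 n(n-1) a_n at x^n.
-x y'(x) contributes -n a_n at x^n.
-y(x) contributes -1 a_n at x^n.
Matching x^n: (n+2)(n+1) a_{n+2} + (-3 n(n-1) - n - 1) a_n = 0.
Thus a_{n+2} = (3 n(n-1) + n + 1) / ((n+1)(n+2)) * a_n.

Check with a_0 = 1, a_1 = 2 (apply the recurrence for n = 0, 1, 2, 3): a_0 = 1, a_1 = 2, a_2 = 1/2, a_3 = 2/3, a_4 = 3/8, a_5 = 11/15.

a_(n+2) = (3 n(n-1) + n + 1) / ((n+1)(n+2)) * a_n; check: a_0 = 1, a_1 = 2, a_2 = 1/2, a_3 = 2/3, a_4 = 3/8, a_5 = 11/15


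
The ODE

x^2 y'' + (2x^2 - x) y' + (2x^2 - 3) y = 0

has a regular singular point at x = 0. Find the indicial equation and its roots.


Divide by x^2 to reach normal form y'' + P_1(x) y' + P_2(x) y = 0 with P_1(x) = 2 - 1/x and P_2(x) = 2 - 3/x^2.
x = 0 is a singular point because the y'-coefficient 2 - 1/x has a pole at x = 0 and the y-coefficient 2 - 3/x^2 has a pole at x = 0.
It is a regular singular point because x P_1(x) = p(x) = 2x - 1 and x^2 P_2(x) = q(x) = 2x^2 - 3 are polynomials, hence analytic at x = 0.
p(0) = -1,  q(0) = -3.
Indicial equation: r(r-1) + p(0) r + q(0) = 0, i.e. r^2 + (p(0) - 1) r + q(0) = 0, i.e. r^2 - 2 r - 3 = 0.
Discriminant: (-2)^2 - 4(-3) = 16, so r = (2 ± 4)/2.
Solving: r_1 = 3, r_2 = -1.

indicial: r^2 - 2 r - 3 = 0; roots r_1 = 3, r_2 = -1


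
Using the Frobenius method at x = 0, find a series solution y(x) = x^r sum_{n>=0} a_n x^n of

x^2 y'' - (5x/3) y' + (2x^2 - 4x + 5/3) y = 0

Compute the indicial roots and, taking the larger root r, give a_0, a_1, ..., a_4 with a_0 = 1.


Write in Frobenius form y'' + (p(x)/x) y' + (q(x)/x^2) y = 0:
  p(x) = -5/3,  q(x) = 2x^2 - 4x + 5/3.
Indicial equation: r(r-1) + (-5/3) r + (5/3) = 0 -> roots r_1 = 5/3, r_2 = 1.
Take r = r_1 = 5/3. Let y(x) = x^r sum_{n>=0} a_n x^n with a_0 = 1.
Substitute y = x^r sum a_n x^n and match x^{r+n}. The recurrence is
  D(n) a_n - 4 a_{n-1} + 2 a_{n-2} = 0,  where D(n) = (r+n)(r+n-1) + (-5/3)(r+n) + (5/3).
  a_n = [4 a_{n-1} - 2 a_{n-2}] / D(n).
Since the indicial polynomial factors as (r - r_1)(r - r_2), D(n) = (r_1 + n - r_1)(r_1 + n - r_2) = n(n + 2/3).
Evaluating step by step (a_0 = 1):
  n = 1: D(1) = 1(1 + 2/3) = 5/3; numerator = 4(1) = 4; a_1 = (4)/(5/3) = 12/5
  n = 2: D(2) = 2(2 + 2/3) = 16/3; numerator = 4(12/5) - 2(1) = 38/5; a_2 = (38/5)/(16/3) = 57/40
  n = 3: D(3) = 3(3 + 2/3) = 11; numerator = 4(57/40) - 2(12/5) = 9/10; a_3 = (9/10)/(11) = 9/110
  n = 4: D(4) = 4(4 + 2/3) = 56/3; numerator = 4(9/110) - 2(57/40) = -111/44; a_4 = (-111/44)/(56/3) = -333/2464

r = 5/3; a_0 = 1; a_1 = 12/5; a_2 = 57/40; a_3 = 9/110; a_4 = -333/2464


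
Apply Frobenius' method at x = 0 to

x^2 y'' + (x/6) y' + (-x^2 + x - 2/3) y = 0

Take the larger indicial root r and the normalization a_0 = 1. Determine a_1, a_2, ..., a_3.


Write in Frobenius form y'' + (p(x)/x) y' + (q(x)/x^2) y = 0:
  p(x) = 1/6,  q(x) = -x^2 + x - 2/3.
Indicial equation: r(r-1) + (1/6) r + (-2/3) = 0 -> roots r_1 = 4/3, r_2 = -1/2.
Take r = r_1 = 4/3. Let y(x) = x^r sum_{n>=0} a_n x^n with a_0 = 1.
Substitute y = x^r sum a_n x^n and match x^{r+n}. The recurrence is
  D(n) a_n + 1 a_{n-1} - 1 a_{n-2} = 0,  where D(n) = (r+n)(r+n-1) + (1/6)(r+n) + (-2/3).
  a_n = [-1 a_{n-1} + 1 a_{n-2}] / D(n).
Since the indicial polynomial factors as (r - r_1)(r - r_2), D(n) = (r_1 + n - r_1)(r_1 + n - r_2) = n(n + 11/6).
Evaluating step by step (a_0 = 1):
  n = 1: D(1) = 1(1 + 11/6) = 17/6; numerator = -1(1) = -1; a_1 = (-1)/(17/6) = -6/17
  n = 2: D(2) = 2(2 + 11/6) = 23/3; numerator = -1(-6/17) + 1(1) = 23/17; a_2 = (23/17)/(23/3) = 3/17
  n = 3: D(3) = 3(3 + 11/6) = 29/2; numerator = -1(3/17) + 1(-6/17) = -9/17; a_3 = (-9/17)/(29/2) = -18/493

r = 4/3; a_0 = 1; a_1 = -6/17; a_2 = 3/17; a_3 = -18/493


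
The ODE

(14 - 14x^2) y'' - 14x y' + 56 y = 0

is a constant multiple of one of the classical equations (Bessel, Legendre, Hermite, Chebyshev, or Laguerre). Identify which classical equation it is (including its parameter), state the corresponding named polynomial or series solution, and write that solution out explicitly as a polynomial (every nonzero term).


All three coefficients share the factor 14; dividing through by 14 gives  (1 - x^2) y'' - x y' + 4 y = 0.
This matches the Chebyshev equation (1 - x^2) y'' - x y' + n^2 y = 0 (note the -x y' term, not -2x y') with n^2 = 4, so n = 2; the polynomial solution is T_2(x).
With y = sum_k a_k x^k, matching x^k gives (k+2)(k+1) a_{k+2} = (k^2 - n^2) a_k = (k - 2)(k + 2) a_k. The right side vanishes at k = 2, so the series with the parity of 2 terminates at degree 2.
Standard normalization: leading coefficient of T_n is 2^(n-1), so a_2 = 2^1 = 2. Work downward with a_k = (k+1)(k+2) a_{k+2} / ((k - 2)(k + 2)):
  a_0 = (1)(2)(2) / ((0 - 2)(0 + 2)) = 4/(-4) = -1
Hence T_2(x) = 2 x^2 - 1.

T_2(x); series = 2 x^2 - 1


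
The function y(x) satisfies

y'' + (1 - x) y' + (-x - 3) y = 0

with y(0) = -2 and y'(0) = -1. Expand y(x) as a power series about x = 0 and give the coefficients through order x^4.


Ansatz: y(x) = sum_{n>=0} a_n x^n, so y'(x) = sum_{n>=1} n a_n x^(n-1) and y''(x) = sum_{n>=2} n(n-1) a_n x^(n-2).
Substitute into P(x) y'' + Q(x) y' + R(x) y = 0 with P(x) = 1, Q(x) = 1 - x, R(x) = -x - 3, and match powers of x.
Initial conditions: a_0 = -2, a_1 = -1.
Setting the coefficient of each power of x to zero and solving order by order (substituting the coefficients already found):
  x^0: 2 a_2 + a_1 - 3 a_0 = 0  ->  2 a_2 = -a_1 + 3 a_0 = -5  ->  a_2 = -5/2
  x^1: 6 a_3 + 2 a_2 - 4 a_1 - a_0 = 0  ->  6 a_3 = -2 a_2 + 4 a_1 + a_0 = -1  ->  a_3 = -1/6
  x^2: 12 a_4 + 3 a_3 - 5 a_2 - a_1 = 0  ->  12 a_4 = -3 a_3 + 5 a_2 + a_1 = -13  ->  a_4 = -13/12
Truncated series: y(x) = -2 - x - (5/2) x^2 - (1/6) x^3 - (13/12) x^4 + O(x^5).

a_0 = -2; a_1 = -1; a_2 = -5/2; a_3 = -1/6; a_4 = -13/12


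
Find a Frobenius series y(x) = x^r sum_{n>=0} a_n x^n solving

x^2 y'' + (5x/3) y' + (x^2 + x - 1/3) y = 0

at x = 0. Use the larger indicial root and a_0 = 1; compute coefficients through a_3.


Write in Frobenius form y'' + (p(x)/x) y' + (q(x)/x^2) y = 0:
  p(x) = 5/3,  q(x) = x^2 + x - 1/3.
Indicial equation: r(r-1) + (5/3) r + (-1/3) = 0 -> roots r_1 = 1/3, r_2 = -1.
Take r = r_1 = 1/3. Let y(x) = x^r sum_{n>=0} a_n x^n with a_0 = 1.
Substitute y = x^r sum a_n x^n and match x^{r+n}. The recurrence is
  D(n) a_n + 1 a_{n-1} + 1 a_{n-2} = 0,  where D(n) = (r+n)(r+n-1) + (5/3)(r+n) + (-1/3).
  a_n = [-1 a_{n-1} - 1 a_{n-2}] / D(n).
Since the indicial polynomial factors as (r - r_1)(r - r_2), D(n) = (r_1 + n - r_1)(r_1 + n - r_2) = n(n + 4/3).
Evaluating step by step (a_0 = 1):
  n = 1: D(1) = 1(1 + 4/3) = 7/3; numerator = -1(1) = -1; a_1 = (-1)/(7/3) = -3/7
  n = 2: D(2) = 2(2 + 4/3) = 20/3; numerator = -1(-3/7) - 1(1) = -4/7; a_2 = (-4/7)/(20/3) = -3/35
  n = 3: D(3) = 3(3 + 4/3) = 13; numerator = -1(-3/35) - 1(-3/7) = 18/35; a_3 = (18/35)/(13) = 18/455

r = 1/3; a_0 = 1; a_1 = -3/7; a_2 = -3/35; a_3 = 18/455


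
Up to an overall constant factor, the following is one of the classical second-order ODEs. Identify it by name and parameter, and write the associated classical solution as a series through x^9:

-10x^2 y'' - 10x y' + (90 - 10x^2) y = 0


All three coefficients share the factor -10; dividing through by -10 gives  x^2 y'' + x y' + (x^2 - 9) y = 0.
This matches the Bessel equation x^2 y'' + x y' + (x^2 - nu^2) y = 0 with nu^2 = 9, so nu = 3; the solution bounded at x = 0 is J_3(x).
Frobenius at x = 0: indicial roots ±nu; for r = nu the recurrence k(k + 2nu) c_k = -c_{k-2} gives the standard series J_nu(x) = sum_{k>=0} (-1)^k / (k! (k+nu)!) (x/2)^(2k+nu). Evaluate the first 4 terms:
  k = 0: (-1)^0 / (0! * 3! * 2^3) x^3 = 1/(1*6*8) x^3 = (1/48) x^3
  k = 1: (-1)^1 / (1! * 4! * 2^5) x^5 = -1/(1*24*32) x^5 = (-1/768) x^5
  k = 2: (-1)^2 / (2! * 5! * 2^7) x^7 = 1/(2*120*128) x^7 = (1/30720) x^7
  k = 3: (-1)^3 / (3! * 6! * 2^9) x^9 = -1/(6*720*512) x^9 = (-1/2211840) x^9
Hence J_3(x) = -x^9/2211840 + x^7/30720 - x^5/768 + x^3/48 + ....

J_3(x); series = -x^9/2211840 + x^7/30720 - x^5/768 + x^3/48


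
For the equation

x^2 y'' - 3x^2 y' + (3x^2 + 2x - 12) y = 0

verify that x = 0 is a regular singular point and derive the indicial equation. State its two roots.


Divide by x^2 to reach normal form y'' + P_1(x) y' + P_2(x) y = 0 with P_1(x) = -3 and P_2(x) = 3 + 2/x - 12/x^2.
x = 0 is a singular point because the y-coefficient 3 + 2/x - 12/x^2 has a pole at x = 0.
It is a regular singular point because x P_1(x) = p(x) = -3x and x^2 P_2(x) = q(x) = 3x^2 + 2x - 12 are polynomials, hence analytic at x = 0.
p(0) = 0,  q(0) = -12.
Indicial equation: r(r-1) + p(0) r + q(0) = 0, i.e. r^2 + (p(0) - 1) r + q(0) = 0, i.e. r^2 - 1 r - 12 = 0.
Discriminant: (-1)^2 - 4(-12) = 49, so r = (1 ± 7)/2.
Solving: r_1 = 4, r_2 = -3.

indicial: r^2 - 1 r - 12 = 0; roots r_1 = 4, r_2 = -3


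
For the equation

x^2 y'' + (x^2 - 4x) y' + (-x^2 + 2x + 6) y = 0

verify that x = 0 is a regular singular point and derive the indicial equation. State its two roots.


Divide by x^2 to reach normal form y'' + P_1(x) y' + P_2(x) y = 0 with P_1(x) = 1 - 4/x and P_2(x) = -1 + 2/x + 6/x^2.
x = 0 is a singular point because the y'-coefficient 1 - 4/x has a pole at x = 0 and the y-coefficient -1 + 2/x + 6/x^2 has a pole at x = 0.
It is a regular singular point because x P_1(x) = p(x) = x - 4 and x^2 P_2(x) = q(x) = -x^2 + 2x + 6 are polynomials, hence analytic at x = 0.
p(0) = -4,  q(0) = 6.
Indicial equation: r(r-1) + p(0) r + q(0) = 0, i.e. r^2 + (p(0) - 1) r + q(0) = 0, i.e. r^2 - 5 r + 6 = 0.
Discriminant: (-5)^2 - 4(6) = 1, so r = (5 ± 1)/2.
Solving: r_1 = 3, r_2 = 2.

indicial: r^2 - 5 r + 6 = 0; roots r_1 = 3, r_2 = 2
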